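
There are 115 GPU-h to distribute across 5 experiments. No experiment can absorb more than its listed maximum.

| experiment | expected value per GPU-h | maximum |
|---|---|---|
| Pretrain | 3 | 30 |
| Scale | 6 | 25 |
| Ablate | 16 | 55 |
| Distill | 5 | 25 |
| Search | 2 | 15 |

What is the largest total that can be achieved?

1185

Order the experiments by expected value per GPU-h: Ablate 16 > Scale 6 > Distill 5 > Pretrain 3 > Search 2.
Give Ablate 55 to hit its cap of 55 — 60 left.
Scale: +25 to 25 (cap) — 35 left.
Distill takes 25 to reach its cap of 25 — 10 left.
Pretrain: +10 (room for 30) → 10. Pool exhausted.
Total = 3×10 + 6×25 + 16×55 + 5×25 = 1185.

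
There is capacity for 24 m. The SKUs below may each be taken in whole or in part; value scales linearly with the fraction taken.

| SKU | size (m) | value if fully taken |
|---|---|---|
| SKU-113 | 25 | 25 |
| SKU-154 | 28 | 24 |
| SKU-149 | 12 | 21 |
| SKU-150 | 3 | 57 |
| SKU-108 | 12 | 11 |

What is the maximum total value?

Sort by value density: SKU-150 57/3≈19, SKU-149 21/12≈1.75, SKU-113 25/25≈1, SKU-108 11/12≈0.917, SKU-154 24/28≈0.857.
SKU-150: take in full, 3 m for value 57 → 21 left.
Take all of SKU-149 (12 m, value 21) → 9 m left.
Fill the last 9 m with part of SKU-113: 9/25 of it earns 9.
Total value = 87.

87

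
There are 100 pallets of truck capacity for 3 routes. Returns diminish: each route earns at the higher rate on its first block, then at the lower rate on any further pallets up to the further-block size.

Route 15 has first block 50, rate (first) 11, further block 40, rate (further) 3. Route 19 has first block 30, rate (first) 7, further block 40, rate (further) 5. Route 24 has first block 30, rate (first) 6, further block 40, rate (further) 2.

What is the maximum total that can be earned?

Treat each block as its own option and order by rate: Route 15/T1 11 > Route 19/T1 7 > Route 24/T1 6 > Route 19/T2 5 > Route 15/T2 3 > Route 24/T2 2.
Fill Route 15 T1 block (50 at 11) — 50 left.
Route 19 T1 at 7: fill all 30 — 20 left.
20 remain; put them into Route 24 T1 at 6.
Total = 11×50 + 7×30 + 6×20 = 880.

880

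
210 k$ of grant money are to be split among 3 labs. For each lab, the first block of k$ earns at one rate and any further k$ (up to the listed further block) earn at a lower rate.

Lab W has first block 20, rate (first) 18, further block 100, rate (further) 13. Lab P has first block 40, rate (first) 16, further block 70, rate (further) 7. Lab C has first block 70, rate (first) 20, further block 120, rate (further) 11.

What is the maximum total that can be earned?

3440

Rank every tier by rate: Lab C/first 20 > Lab W/first 18 > Lab P/first 16 > Lab W/second 13 > Lab C/second 11 > Lab P/second 7.
Fill Lab C first block (70 at 20) — 140 left.
Lab W/first (18): +20 — 120 left.
Lab P/first (16): +40 — 80 left.
Lab W/second: +80 of 100 at 13; pool empty.
Total = 20×70 + 18×20 + 16×40 + 13×80 = 3440.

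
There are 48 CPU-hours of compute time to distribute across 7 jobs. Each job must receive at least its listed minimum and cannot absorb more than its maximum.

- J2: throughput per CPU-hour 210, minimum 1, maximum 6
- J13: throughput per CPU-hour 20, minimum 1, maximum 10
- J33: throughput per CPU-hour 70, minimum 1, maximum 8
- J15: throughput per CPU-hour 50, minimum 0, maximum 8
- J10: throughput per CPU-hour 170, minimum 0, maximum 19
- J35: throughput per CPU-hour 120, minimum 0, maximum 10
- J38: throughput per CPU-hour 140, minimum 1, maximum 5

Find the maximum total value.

6900

Meeting every minimum uses 1+1+1+0+0+0+1 = 4 CPU-hours, leaving 44.
Order the jobs by throughput per CPU-hour: J2 210 > J10 170 > J38 140 > J35 120 > J33 70 > J15 50 > J13 20.
J2: +5 to 6 (cap) — 39 left.
J10 takes 19 more to reach its cap of 19 — 20 left.
Give J38 4 more to hit its cap of 5 — 16 left.
Give J35 10 more to hit its cap of 10 — 6 left.
J33 has room for 7 more but only 6 remain, so it gets 7.
Total = 210×6 + 20×1 + 70×7 + 170×19 + 120×10 + 140×5 = 6900.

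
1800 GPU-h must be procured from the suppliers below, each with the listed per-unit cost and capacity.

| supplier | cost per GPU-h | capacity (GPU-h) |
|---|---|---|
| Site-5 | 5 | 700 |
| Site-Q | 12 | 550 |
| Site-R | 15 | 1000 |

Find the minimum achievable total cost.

18350

Fill from the cheapest supplier first.
Site-5 at 5: take all 700 GPU-h → 1100 still needed.
Site-Q at 12: take all 550 GPU-h → 550 still needed.
Site-R at 15: take 550 of its 1000 → requirement met.
Cost = 700×5 + 550×12 + 550×15 = 18350.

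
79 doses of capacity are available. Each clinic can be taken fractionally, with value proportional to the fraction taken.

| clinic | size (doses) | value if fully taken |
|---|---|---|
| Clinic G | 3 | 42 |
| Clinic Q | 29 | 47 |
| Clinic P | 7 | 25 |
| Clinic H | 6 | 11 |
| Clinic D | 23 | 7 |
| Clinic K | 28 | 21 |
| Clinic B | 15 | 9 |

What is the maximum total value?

Rank by value-to-size ratio: Clinic G 42/3≈14, Clinic P 25/7≈3.57, Clinic H 11/6≈1.83, Clinic Q 47/29≈1.62, Clinic K 21/28≈0.75, Clinic B 9/15≈0.6, Clinic D 7/23≈0.304.
Take all of Clinic G (3 doses, value 42) ; 76 doses left.
All 7 doses of Clinic P fit (value 25) ; 69 remain.
All 6 doses of Clinic H fit (value 11) ; 63 remain.
Clinic Q: take in full, 29 doses for value 47 ; 34 left.
All 28 doses of Clinic K fit (value 21) ; 6 remain.
Fill the last 6 doses with part of Clinic B: 6/15 of it earns 3.6.
Total value = 149.6.

149.6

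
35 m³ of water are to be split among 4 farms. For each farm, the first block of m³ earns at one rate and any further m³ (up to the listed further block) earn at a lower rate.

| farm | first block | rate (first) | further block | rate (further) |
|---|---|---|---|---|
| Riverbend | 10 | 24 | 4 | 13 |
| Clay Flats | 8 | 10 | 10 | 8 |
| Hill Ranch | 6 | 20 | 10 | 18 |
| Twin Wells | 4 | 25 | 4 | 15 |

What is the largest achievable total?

713

Treat each block as its own option and order by rate: Twin Wells/tier1 25 > Riverbend/tier1 24 > Hill Ranch/tier1 20 > Hill Ranch/tier2 18 > Twin Wells/tier2 15 > Riverbend/tier2 13 > Clay Flats/tier1 10 > Clay Flats/tier2 8.
Twin Wells tier1 at 25: fill all 4 — 31 left.
Riverbend/tier1 (24): +10 — 21 left.
Fill Hill Ranch tier1 block (6 at 20) — 15 left.
Fill Hill Ranch tier2 block (10 at 18) — 5 left.
Fill Twin Wells tier2 block (4 at 15) — 1 left.
Riverbend/tier2: +1 of 4 at 13; pool empty.
Total = 25×4 + 24×10 + 20×6 + 18×10 + 15×4 + 13×1 = 713.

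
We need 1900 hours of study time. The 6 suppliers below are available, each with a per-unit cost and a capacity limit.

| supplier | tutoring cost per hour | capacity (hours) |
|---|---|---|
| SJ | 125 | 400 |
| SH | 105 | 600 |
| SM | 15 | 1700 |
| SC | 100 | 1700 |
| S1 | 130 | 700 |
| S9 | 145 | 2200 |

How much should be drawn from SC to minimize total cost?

Fill from the cheapest supplier first.
SM (15): use full 1700 → 200 hours to go.
SC (100): take the remaining 200 → done.
SH, SJ, S1, S9: unused.

200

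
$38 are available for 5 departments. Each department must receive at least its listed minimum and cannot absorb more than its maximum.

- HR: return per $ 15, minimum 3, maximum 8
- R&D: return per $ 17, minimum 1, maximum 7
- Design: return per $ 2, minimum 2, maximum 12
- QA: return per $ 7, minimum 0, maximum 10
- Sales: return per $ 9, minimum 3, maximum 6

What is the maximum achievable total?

377

Meeting every minimum uses 3+1+2+0+3 = 9 $, leaving 29.
Order the departments by return per $: R&D 17 > HR 15 > Sales 9 > QA 7 > Design 2.
R&D takes 6 more to reach its cap of 7 → 23 left.
HR: +5 to 8 (cap) → 18 left.
Sales: +3 to 6 (cap) → 15 left.
QA: +10 to 10 (cap) → 5 left.
Design: +5 (room for 10) → 7. Pool exhausted.
Total = 15×8 + 17×7 + 2×7 + 7×10 + 9×6 = 377.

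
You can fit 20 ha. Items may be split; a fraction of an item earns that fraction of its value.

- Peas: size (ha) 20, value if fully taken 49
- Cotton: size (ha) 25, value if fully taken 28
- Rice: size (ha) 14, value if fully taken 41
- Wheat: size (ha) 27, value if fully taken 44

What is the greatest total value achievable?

55.7

Rank by value-to-size ratio: Rice 41/14≈2.93, Peas 49/20≈2.45, Wheat 44/27≈1.63, Cotton 28/25≈1.12.
All 14 ha of Rice fit (value 41) — 6 remain.
Fill the last 6 ha with part of Peas: 6/20 of it earns 14.7.
Total value = 55.7.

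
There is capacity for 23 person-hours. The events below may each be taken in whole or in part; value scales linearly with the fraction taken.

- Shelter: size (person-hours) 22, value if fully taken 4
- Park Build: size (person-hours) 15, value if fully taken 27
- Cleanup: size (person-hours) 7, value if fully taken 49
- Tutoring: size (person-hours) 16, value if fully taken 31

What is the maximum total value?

80

Rank by value-to-size ratio: Cleanup 49/7≈7, Tutoring 31/16≈1.94, Park Build 27/15≈1.8, Shelter 4/22≈0.182.
Take all of Cleanup (7 person-hours, value 49) ; 16 person-hours left.
Take all of Tutoring (16 person-hours, value 31) ; 0 person-hours left.
Total value = 80.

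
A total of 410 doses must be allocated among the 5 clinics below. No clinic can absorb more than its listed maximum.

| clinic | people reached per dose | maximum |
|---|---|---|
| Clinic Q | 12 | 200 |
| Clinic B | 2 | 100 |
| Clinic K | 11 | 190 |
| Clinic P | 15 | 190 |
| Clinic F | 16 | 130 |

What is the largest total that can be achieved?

Rank by people reached per dose: Clinic F 16 > Clinic P 15 > Clinic Q 12 > Clinic K 11 > Clinic B 2.
Clinic F: +130 to 130 (cap) — 280 left.
Clinic P: +190 to 190 (cap) — 90 left.
Clinic Q: +90 (room for 200) → 90. Pool exhausted.
Total = 12×90 + 15×190 + 16×130 = 6010.

6010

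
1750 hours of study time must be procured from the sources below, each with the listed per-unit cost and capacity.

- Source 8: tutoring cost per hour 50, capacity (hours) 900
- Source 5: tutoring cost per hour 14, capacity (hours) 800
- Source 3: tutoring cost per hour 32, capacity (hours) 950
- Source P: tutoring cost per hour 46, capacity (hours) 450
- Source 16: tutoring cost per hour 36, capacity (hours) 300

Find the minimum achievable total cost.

Cheapest first:
Take 800 from Source 5 at 14 ; need 950 more.
Source 3 at 32: take all 950 hours ; 0 still needed.
Source 16, Source P, Source 8: unused.
Cost = 800×14 + 950×32 = 41600.

41600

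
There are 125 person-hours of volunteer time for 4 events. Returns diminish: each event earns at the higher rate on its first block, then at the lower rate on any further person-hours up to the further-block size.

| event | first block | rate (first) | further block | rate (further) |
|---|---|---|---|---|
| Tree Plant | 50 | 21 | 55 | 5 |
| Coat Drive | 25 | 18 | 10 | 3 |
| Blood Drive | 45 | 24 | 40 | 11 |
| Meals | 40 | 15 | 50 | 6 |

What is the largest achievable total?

2655

Rank every tier by rate: Blood Drive/tier1 24 > Tree Plant/tier1 21 > Coat Drive/tier1 18 > Meals/tier1 15 > Blood Drive/tier2 11 > Meals/tier2 6 > Tree Plant/tier2 5 > Coat Drive/tier2 3.
Blood Drive/tier1 (24): +45 → 80 left.
Fill Tree Plant tier1 block (50 at 21) → 30 left.
Coat Drive tier1 at 18: fill all 25 → 5 left.
5 remain; put them into Meals tier1 at 15.
Total = 24×45 + 21×50 + 18×25 + 15×5 = 2655.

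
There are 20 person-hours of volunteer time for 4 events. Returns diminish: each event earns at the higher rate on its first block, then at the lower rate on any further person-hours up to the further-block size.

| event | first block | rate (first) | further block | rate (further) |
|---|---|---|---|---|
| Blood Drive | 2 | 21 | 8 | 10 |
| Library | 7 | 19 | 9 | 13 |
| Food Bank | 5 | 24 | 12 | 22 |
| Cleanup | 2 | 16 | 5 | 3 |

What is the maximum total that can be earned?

Order all 8 blocks by rate: Food Bank/T1 24 > Food Bank/T2 22 > Blood Drive/T1 21 > Library/T1 19 > Cleanup/T1 16 > Library/T2 13 > Blood Drive/T2 10 > Cleanup/T2 3.
Fill Food Bank T1 block (5 at 24) ; 15 left.
Food Bank/T2 (22): +12 ; 3 left.
Blood Drive/T1 (21): +2 ; 1 left.
Library/T1: +1 of 7 at 19; pool empty.
Total = 24×5 + 22×12 + 21×2 + 19×1 = 445.

445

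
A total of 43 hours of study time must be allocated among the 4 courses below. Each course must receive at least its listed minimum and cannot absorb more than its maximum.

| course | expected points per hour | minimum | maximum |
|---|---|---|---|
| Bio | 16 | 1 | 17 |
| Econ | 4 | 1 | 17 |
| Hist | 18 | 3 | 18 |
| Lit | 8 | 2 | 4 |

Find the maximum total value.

644

Meeting every minimum uses 1+1+3+2 = 7 hours, leaving 36.
Order the courses by expected points per hour: Hist 18 > Bio 16 > Lit 8 > Econ 4.
Hist takes 15 more to reach its cap of 18 — 21 left.
Bio: +16 to 17 (cap) — 5 left.
Lit takes 2 more to reach its cap of 4 — 3 left.
Econ has room for 16 more but only 3 remain, so it gets 4.
Total = 16×17 + 4×4 + 18×18 + 8×4 = 644.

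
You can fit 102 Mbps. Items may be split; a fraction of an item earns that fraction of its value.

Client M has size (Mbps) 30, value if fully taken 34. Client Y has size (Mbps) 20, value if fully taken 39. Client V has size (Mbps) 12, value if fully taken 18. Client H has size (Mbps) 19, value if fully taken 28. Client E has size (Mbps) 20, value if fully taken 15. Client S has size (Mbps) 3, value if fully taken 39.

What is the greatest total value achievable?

Best value per unit of size first: Client S 39/3≈13, Client Y 39/20≈1.95, Client V 18/12≈1.5, Client H 28/19≈1.47, Client M 34/30≈1.13, Client E 15/20≈0.75.
Take all of Client S (3 Mbps, value 39) → 99 Mbps left.
All 20 Mbps of Client Y fit (value 39) → 79 remain.
All 12 Mbps of Client V fit (value 18) → 67 remain.
All 19 Mbps of Client H fit (value 28) → 48 remain.
Take all of Client M (30 Mbps, value 34) → 18 Mbps left.
Only 18 Mbps remain; take 18/20 of Client E for value 15×18/20 = 13.5.
Total value = 171.5.

171.5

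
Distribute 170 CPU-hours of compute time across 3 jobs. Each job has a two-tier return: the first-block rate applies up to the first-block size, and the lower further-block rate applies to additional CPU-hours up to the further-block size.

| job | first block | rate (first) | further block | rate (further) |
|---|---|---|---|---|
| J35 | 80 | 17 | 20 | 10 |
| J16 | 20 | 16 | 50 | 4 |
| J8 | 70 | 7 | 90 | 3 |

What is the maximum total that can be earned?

2230

Order all 6 blocks by rate: J35/tier1 17 > J16/tier1 16 > J35/tier2 10 > J8/tier1 7 > J16/tier2 4 > J8/tier2 3.
J35/tier1 (17): +80 → 90 left.
Fill J16 tier1 block (20 at 16) → 70 left.
Fill J35 tier2 block (20 at 10) → 50 left.
J8/tier1: +50 of 70 at 7; pool empty.
Total = 17×80 + 16×20 + 10×20 + 7×50 = 2230.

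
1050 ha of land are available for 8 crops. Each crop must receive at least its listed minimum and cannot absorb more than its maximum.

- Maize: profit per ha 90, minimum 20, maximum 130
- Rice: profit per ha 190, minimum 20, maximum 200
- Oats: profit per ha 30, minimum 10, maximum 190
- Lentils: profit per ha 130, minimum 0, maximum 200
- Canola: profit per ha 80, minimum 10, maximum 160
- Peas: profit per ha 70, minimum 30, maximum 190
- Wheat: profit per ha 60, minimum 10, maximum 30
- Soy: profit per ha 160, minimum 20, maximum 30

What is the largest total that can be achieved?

Meeting every minimum uses 20+20+10+0+10+30+10+20 = 120 ha, leaving 930.
Order the crops by profit per ha: Rice 190 > Soy 160 > Lentils 130 > Maize 90 > Canola 80 > Peas 70 > Wheat 60 > Oats 30.
Give Rice 180 more to hit its cap of 200 — 750 left.
Soy: +10 to 30 (cap) — 740 left.
Give Lentils 200 more to hit its cap of 200 — 540 left.
Maize takes 110 more to reach its cap of 130 — 430 left.
Canola: +150 to 160 (cap) — 280 left.
Peas takes 160 more to reach its cap of 190 — 120 left.
Wheat takes 20 more to reach its cap of 30 — 100 left.
Oats: +100 (room for 180) → 110. Pool exhausted.
Total = 90×130 + 190×200 + 30×110 + 130×200 + 80×160 + 70×190 + 60×30 + 160×30 = 111700.

111700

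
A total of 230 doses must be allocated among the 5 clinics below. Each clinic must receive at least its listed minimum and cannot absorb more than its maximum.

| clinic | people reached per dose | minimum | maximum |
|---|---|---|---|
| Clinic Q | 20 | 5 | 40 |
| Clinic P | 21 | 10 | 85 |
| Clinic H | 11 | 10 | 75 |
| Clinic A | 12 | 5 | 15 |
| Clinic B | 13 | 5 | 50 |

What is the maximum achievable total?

3855

Meeting every minimum uses 5+10+10+5+5 = 35 doses, leaving 195.
Highest people reached per dose first: Clinic P 21 > Clinic Q 20 > Clinic B 13 > Clinic A 12 > Clinic H 11.
Give Clinic P 75 more to hit its cap of 85 → 120 left.
Give Clinic Q 35 more to hit its cap of 40 → 85 left.
Clinic B: +45 to 50 (cap) → 40 left.
Give Clinic A 10 more to hit its cap of 15 → 30 left.
Only 30 left; Clinic H takes them to reach 40.
Total = 20×40 + 21×85 + 11×40 + 12×15 + 13×50 = 3855.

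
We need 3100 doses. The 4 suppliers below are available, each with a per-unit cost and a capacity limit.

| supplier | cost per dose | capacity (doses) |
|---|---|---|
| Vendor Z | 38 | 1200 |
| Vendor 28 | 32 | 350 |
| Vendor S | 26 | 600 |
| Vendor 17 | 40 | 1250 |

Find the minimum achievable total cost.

Use suppliers in increasing cost order.
Vendor S (26): use full 600 → 2500 doses to go.
Take 350 from Vendor 28 at 32 → need 2150 more.
Take 1200 from Vendor Z at 38 → need 950 more.
Vendor 17 at 40: take 950 of its 1250 → requirement met.
Cost = 600×26 + 350×32 + 1200×38 + 950×40 = 110400.

110400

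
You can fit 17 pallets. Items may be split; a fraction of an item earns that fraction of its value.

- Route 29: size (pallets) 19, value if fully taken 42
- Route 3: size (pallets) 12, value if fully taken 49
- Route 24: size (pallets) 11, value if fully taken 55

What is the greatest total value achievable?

79.5

Best value per unit of size first: Route 24 55/11≈5, Route 3 49/12≈4.08, Route 29 42/19≈2.21.
Take all of Route 24 (11 pallets, value 55) ; 6 pallets left.
6 pallets left: a 6/12 share of Route 3 gives 49×6/12 = 24.5.
Total value = 79.5.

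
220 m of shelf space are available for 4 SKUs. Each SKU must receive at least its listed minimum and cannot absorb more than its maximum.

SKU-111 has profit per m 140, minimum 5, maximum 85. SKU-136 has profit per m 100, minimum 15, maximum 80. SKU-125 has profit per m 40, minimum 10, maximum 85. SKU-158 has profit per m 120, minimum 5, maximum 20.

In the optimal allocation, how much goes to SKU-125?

Meeting every minimum uses 5+15+10+5 = 35 m, leaving 185.
Highest profit per m first: SKU-111 140 > SKU-158 120 > SKU-136 100 > SKU-125 40.
SKU-111 takes 80 more to reach its cap of 85 ; 105 left.
Give SKU-158 15 more to hit its cap of 20 ; 90 left.
SKU-136: +65 to 80 (cap) ; 25 left.
SKU-125: +25 (room for 75) → 35. Pool exhausted.

35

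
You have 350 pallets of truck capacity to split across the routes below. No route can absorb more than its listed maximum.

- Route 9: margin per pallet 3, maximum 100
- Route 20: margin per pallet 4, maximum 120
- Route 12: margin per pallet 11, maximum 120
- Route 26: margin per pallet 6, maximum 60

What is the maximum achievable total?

2310

Rank by margin per pallet: Route 12 11 > Route 26 6 > Route 20 4 > Route 9 3.
Give Route 12 120 to hit its cap of 120 ; 230 left.
Route 26: +60 to 60 (cap) ; 170 left.
Give Route 20 120 to hit its cap of 120 ; 50 left.
Route 9: +50 (room for 100) → 50. Pool exhausted.
Total = 3×50 + 4×120 + 11×120 + 6×60 = 2310.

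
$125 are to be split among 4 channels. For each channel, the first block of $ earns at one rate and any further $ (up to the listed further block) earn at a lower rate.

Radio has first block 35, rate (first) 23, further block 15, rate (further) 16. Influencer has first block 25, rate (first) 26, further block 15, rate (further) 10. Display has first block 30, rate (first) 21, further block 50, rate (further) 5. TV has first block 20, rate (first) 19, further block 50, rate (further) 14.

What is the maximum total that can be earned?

2705

Order all 8 blocks by rate: Influencer/tier1 26 > Radio/tier1 23 > Display/tier1 21 > TV/tier1 19 > Radio/tier2 16 > TV/tier2 14 > Influencer/tier2 10 > Display/tier2 5.
Fill Influencer tier1 block (25 at 26) → 100 left.
Radio tier1 at 23: fill all 35 → 65 left.
Display/tier1 (21): +30 → 35 left.
Fill TV tier1 block (20 at 19) → 15 left.
Fill Radio tier2 block (15 at 16) → 0 left.
Total = 26×25 + 23×35 + 21×30 + 19×20 + 16×15 = 2705.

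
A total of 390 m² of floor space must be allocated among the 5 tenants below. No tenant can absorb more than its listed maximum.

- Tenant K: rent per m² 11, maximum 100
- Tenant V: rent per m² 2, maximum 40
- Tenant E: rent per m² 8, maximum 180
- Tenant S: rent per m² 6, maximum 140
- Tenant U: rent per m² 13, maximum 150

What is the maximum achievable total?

Highest rent per m² first: Tenant U 13 > Tenant K 11 > Tenant E 8 > Tenant S 6 > Tenant V 2.
Tenant U takes 150 to reach its cap of 150 — 240 left.
Tenant K: +100 to 100 (cap) — 140 left.
Tenant E: +140 (room for 180) → 140. Pool exhausted.
Total = 11×100 + 8×140 + 13×150 = 4170.

4170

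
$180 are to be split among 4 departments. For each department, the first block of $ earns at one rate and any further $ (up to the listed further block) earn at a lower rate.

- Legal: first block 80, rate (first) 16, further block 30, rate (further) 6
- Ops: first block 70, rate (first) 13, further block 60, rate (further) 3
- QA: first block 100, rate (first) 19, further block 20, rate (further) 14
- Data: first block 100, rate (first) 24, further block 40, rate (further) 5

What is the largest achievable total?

3920

Rank every tier by rate: Data/tier1 24 > QA/tier1 19 > Legal/tier1 16 > QA/tier2 14 > Ops/tier1 13 > Legal/tier2 6 > Data/tier2 5 > Ops/tier2 3.
Data/tier1 (24): +100 ; 80 left.
QA tier1 at 19: only 80 left, fill 80.
Total = 24×100 + 19×80 = 3920.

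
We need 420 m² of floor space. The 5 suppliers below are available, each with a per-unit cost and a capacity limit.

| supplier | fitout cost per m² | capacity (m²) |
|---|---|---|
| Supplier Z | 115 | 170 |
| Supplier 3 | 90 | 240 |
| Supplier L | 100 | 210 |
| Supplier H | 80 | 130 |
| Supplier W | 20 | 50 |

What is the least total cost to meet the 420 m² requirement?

Cheapest first:
Take 50 from Supplier W at 20 — need 370 more.
Supplier H (80): use full 130 — 240 m² to go.
Take 240 from Supplier 3 at 90 — need 0 more.
Supplier L, Supplier Z: unused.
Cost = 50×20 + 130×80 + 240×90 = 33000.

33000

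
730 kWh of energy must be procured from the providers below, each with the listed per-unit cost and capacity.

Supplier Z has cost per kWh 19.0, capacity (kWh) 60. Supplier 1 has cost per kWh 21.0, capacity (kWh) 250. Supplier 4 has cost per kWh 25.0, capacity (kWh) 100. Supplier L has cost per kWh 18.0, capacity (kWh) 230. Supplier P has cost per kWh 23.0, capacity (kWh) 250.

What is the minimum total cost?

Use providers in increasing cost order.
Supplier L (18.0): use full 230 → 500 kWh to go.
Take 60 from Supplier Z at 19.0 → need 440 more.
Supplier 1 (21.0): use full 250 → 190 kWh to go.
Supplier P (23.0): take the remaining 190 → done.
Supplier 4: unused.
Cost = 230×18.0 + 60×19.0 + 250×21.0 + 190×23.0 = 14900.

14900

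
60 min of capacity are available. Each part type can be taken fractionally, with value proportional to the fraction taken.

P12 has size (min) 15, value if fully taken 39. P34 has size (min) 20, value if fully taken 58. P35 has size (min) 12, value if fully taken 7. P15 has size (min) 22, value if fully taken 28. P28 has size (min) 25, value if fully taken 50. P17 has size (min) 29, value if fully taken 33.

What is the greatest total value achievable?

Best value per unit of size first: P34 58/20≈2.9, P12 39/15≈2.6, P28 50/25≈2, P15 28/22≈1.27, P17 33/29≈1.14, P35 7/12≈0.583.
All 20 min of P34 fit (value 58) — 40 remain.
All 15 min of P12 fit (value 39) — 25 remain.
P28: take in full, 25 min for value 50 — 0 left.
Total value = 147.

147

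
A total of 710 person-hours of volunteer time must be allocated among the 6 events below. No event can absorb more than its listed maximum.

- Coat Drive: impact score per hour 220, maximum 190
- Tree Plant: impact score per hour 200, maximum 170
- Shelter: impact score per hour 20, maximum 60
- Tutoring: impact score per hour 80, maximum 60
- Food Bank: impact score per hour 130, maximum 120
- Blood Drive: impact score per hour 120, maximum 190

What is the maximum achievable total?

117400

Highest impact score per hour first: Coat Drive 220 > Tree Plant 200 > Food Bank 130 > Blood Drive 120 > Tutoring 80 > Shelter 20.
Give Coat Drive 190 to hit its cap of 190 — 520 left.
Tree Plant: +170 to 170 (cap) — 350 left.
Give Food Bank 120 to hit its cap of 120 — 230 left.
Blood Drive: +190 to 190 (cap) — 40 left.
Tutoring has room for 60 but only 40 remain, so it gets 40.
Total = 220×190 + 200×170 + 80×40 + 130×120 + 120×190 = 117400.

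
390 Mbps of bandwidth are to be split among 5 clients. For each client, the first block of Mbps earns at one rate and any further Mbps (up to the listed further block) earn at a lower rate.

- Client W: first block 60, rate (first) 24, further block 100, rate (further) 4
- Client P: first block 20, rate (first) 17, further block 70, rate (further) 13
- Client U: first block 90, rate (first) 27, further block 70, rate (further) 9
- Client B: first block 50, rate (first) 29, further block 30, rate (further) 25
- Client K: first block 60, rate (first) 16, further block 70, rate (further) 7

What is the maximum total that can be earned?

Treat each block as its own option and order by rate: Client B/first 29 > Client U/first 27 > Client B/second 25 > Client W/first 24 > Client P/first 17 > Client K/first 16 > Client P/second 13 > Client U/second 9 > Client K/second 7 > Client W/second 4.
Client B/first (29): +50 ; 340 left.
Client U/first (27): +90 ; 250 left.
Client B second at 25: fill all 30 ; 220 left.
Fill Client W first block (60 at 24) ; 160 left.
Fill Client P first block (20 at 17) ; 140 left.
Client K/first (16): +60 ; 80 left.
Client P/second (13): +70 ; 10 left.
10 remain; put them into Client U second at 9.
Total = 29×50 + 27×90 + 25×30 + 24×60 + 17×20 + 16×60 + 13×70 + 9×10 = 8370.

8370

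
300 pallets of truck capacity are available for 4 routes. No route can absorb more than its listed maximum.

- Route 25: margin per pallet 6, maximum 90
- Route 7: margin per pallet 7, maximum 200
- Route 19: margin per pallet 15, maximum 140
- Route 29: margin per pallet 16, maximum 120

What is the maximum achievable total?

4300

Order the routes by margin per pallet: Route 29 16 > Route 19 15 > Route 7 7 > Route 25 6.
Route 29: +120 to 120 (cap) — 180 left.
Route 19: +140 to 140 (cap) — 40 left.
Route 7 has room for 200 but only 40 remain, so it gets 40.
Total = 7×40 + 15×140 + 16×120 = 4300.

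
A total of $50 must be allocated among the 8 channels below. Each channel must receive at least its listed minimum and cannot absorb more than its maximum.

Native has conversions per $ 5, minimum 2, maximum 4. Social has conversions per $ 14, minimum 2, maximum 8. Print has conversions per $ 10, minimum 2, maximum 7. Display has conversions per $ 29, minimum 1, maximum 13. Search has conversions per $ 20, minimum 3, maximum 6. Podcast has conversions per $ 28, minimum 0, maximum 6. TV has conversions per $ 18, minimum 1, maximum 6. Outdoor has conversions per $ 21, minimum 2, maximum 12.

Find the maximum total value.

Meeting every minimum uses 2+2+2+1+3+0+1+2 = 13 $, leaving 37.
Highest conversions per $ first: Display 29 > Podcast 28 > Outdoor 21 > Search 20 > TV 18 > Social 14 > Print 10 > Native 5.
Display: +12 to 13 (cap) — 25 left.
Podcast: +6 to 6 (cap) — 19 left.
Outdoor: +10 to 12 (cap) — 9 left.
Search takes 3 more to reach its cap of 6 — 6 left.
TV: +5 to 6 (cap) — 1 left.
Social: +1 (room for 6) → 3. Pool exhausted.
Total = 5×2 + 14×3 + 10×2 + 29×13 + 20×6 + 28×6 + 18×6 + 21×12 = 1097.

1097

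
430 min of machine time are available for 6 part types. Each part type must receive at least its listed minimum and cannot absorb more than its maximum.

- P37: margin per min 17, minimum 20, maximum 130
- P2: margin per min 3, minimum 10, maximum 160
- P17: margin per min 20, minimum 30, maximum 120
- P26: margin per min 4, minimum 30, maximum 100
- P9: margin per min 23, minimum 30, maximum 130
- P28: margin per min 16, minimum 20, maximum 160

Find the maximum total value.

Meeting every minimum uses 20+10+30+30+30+20 = 140 min, leaving 290.
Order the part types by margin per min: P9 23 > P17 20 > P37 17 > P28 16 > P26 4 > P2 3.
Give P9 100 more to hit its cap of 130 — 190 left.
Give P17 90 more to hit its cap of 120 — 100 left.
P37: +100 (room for 110) → 120. Pool exhausted.
Total = 17×120 + 3×10 + 20×120 + 4×30 + 23×130 + 16×20 = 7900.

7900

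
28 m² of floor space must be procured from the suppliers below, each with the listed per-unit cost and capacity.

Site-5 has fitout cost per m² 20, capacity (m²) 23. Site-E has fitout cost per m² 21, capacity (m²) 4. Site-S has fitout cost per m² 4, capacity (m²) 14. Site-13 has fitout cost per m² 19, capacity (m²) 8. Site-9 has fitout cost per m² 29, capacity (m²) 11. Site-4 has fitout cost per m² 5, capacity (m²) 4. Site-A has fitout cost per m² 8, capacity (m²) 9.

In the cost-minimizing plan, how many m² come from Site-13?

1

Cheapest first:
Take 14 from Site-S at 4 → need 14 more.
Site-4 (5): use full 4 → 10 m² to go.
Site-A (8): use full 9 → 1 m² to go.
Site-13 at 19: take 1 of its 8 → requirement met.
Site-5, Site-E, Site-9: unused.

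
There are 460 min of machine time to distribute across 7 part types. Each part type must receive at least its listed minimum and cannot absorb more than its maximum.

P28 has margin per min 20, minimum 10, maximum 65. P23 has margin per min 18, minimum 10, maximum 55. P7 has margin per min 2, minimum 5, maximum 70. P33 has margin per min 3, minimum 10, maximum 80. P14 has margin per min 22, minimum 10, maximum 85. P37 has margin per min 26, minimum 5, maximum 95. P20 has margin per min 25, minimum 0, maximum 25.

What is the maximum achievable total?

7605

Meeting every minimum uses 10+10+5+10+10+5+0 = 50 min, leaving 410.
Highest margin per min first: P37 26 > P20 25 > P14 22 > P28 20 > P23 18 > P33 3 > P7 2.
Give P37 90 more to hit its cap of 95 → 320 left.
Give P20 25 more to hit its cap of 25 → 295 left.
P14: +75 to 85 (cap) → 220 left.
P28 takes 55 more to reach its cap of 65 → 165 left.
P23 takes 45 more to reach its cap of 55 → 120 left.
P33 takes 70 more to reach its cap of 80 → 50 left.
Only 50 left; P7 takes them to reach 55.
Total = 20×65 + 18×55 + 2×55 + 3×80 + 22×85 + 26×95 + 25×25 = 7605.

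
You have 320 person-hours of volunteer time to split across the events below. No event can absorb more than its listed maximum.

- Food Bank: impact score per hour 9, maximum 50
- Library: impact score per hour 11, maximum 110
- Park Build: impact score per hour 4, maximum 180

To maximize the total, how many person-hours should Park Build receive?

160

Order the events by impact score per hour: Library 11 > Food Bank 9 > Park Build 4.
Library takes 110 to reach its cap of 110 ; 210 left.
Food Bank takes 50 to reach its cap of 50 ; 160 left.
Park Build has room for 180 but only 160 remain, so it gets 160.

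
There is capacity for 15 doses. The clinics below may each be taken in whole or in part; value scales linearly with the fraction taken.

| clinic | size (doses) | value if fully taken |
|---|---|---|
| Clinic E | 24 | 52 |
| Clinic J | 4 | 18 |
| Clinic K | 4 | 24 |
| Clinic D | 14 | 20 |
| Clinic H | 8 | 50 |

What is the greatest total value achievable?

Sort by value density: Clinic H 50/8≈6.25, Clinic K 24/4≈6, Clinic J 18/4≈4.5, Clinic E 52/24≈2.17, Clinic D 20/14≈1.43.
Take all of Clinic H (8 doses, value 50) → 7 doses left.
All 4 doses of Clinic K fit (value 24) → 3 remain.
Fill the last 3 doses with part of Clinic J: 3/4 of it earns 13.5.
Total value = 87.5.

87.5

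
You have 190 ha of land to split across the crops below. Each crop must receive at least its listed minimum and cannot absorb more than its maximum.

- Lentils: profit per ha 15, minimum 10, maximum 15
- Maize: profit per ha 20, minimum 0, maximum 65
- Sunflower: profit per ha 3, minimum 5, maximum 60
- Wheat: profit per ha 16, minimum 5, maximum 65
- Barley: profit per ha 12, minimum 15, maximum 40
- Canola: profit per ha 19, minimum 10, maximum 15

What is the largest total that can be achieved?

Meeting every minimum uses 10+0+5+5+15+10 = 45 ha, leaving 145.
Highest profit per ha first: Maize 20 > Canola 19 > Wheat 16 > Lentils 15 > Barley 12 > Sunflower 3.
Give Maize 65 more to hit its cap of 65 — 80 left.
Canola: +5 to 15 (cap) — 75 left.
Wheat takes 60 more to reach its cap of 65 — 15 left.
Lentils takes 5 more to reach its cap of 15 — 10 left.
Barley has room for 25 more but only 10 remain, so it gets 25.
Total = 15×15 + 20×65 + 3×5 + 16×65 + 12×25 + 19×15 = 3165.

3165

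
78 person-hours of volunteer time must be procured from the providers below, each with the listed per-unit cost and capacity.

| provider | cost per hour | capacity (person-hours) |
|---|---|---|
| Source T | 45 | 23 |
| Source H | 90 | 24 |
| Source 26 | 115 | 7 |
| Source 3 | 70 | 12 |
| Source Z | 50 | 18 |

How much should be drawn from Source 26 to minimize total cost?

1

Cheapest first:
Source T at 45: take all 23 person-hours — 55 still needed.
Source Z at 50: take all 18 person-hours — 37 still needed.
Source 3 at 70: take all 12 person-hours — 25 still needed.
Take 24 from Source H at 90 — need 1 more.
Source 26 (115): take the remaining 1 — done.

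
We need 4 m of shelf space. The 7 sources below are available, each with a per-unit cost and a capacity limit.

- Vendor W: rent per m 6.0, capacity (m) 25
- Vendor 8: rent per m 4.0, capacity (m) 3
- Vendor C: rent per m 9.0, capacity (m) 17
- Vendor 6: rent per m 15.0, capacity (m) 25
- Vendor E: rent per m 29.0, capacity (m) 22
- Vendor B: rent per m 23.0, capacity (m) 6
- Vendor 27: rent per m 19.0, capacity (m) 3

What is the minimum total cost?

Fill from the cheapest source first.
Vendor 8 at 4.0: take all 3 m ; 1 still needed.
Take 1 from Vendor W at 6.0 to finish.
Vendor C, Vendor 6, Vendor 27, Vendor B, Vendor E: unused.
Cost = 3×4.0 + 1×6.0 = 18.

18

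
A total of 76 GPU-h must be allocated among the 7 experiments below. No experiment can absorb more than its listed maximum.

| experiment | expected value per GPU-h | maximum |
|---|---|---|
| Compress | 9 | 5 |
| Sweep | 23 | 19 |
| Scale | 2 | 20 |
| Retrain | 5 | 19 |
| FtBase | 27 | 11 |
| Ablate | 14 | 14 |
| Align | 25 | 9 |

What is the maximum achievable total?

1290

Order the experiments by expected value per GPU-h: FtBase 27 > Align 25 > Sweep 23 > Ablate 14 > Compress 9 > Retrain 5 > Scale 2.
FtBase: +11 to 11 (cap) ; 65 left.
Align: +9 to 9 (cap) ; 56 left.
Sweep takes 19 to reach its cap of 19 ; 37 left.
Ablate: +14 to 14 (cap) ; 23 left.
Compress takes 5 to reach its cap of 5 ; 18 left.
Retrain: +18 (room for 19) → 18. Pool exhausted.
Total = 9×5 + 23×19 + 5×18 + 27×11 + 14×14 + 25×9 = 1290.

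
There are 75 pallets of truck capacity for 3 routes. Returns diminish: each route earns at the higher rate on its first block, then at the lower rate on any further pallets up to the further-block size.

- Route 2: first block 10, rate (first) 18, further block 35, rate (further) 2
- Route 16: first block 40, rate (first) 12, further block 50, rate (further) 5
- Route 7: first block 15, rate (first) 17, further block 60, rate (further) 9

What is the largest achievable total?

Rank every tier by rate: Route 2/tier1 18 > Route 7/tier1 17 > Route 16/tier1 12 > Route 7/tier2 9 > Route 16/tier2 5 > Route 2/tier2 2.
Fill Route 2 tier1 block (10 at 18) ; 65 left.
Fill Route 7 tier1 block (15 at 17) ; 50 left.
Route 16 tier1 at 12: fill all 40 ; 10 left.
10 remain; put them into Route 7 tier2 at 9.
Total = 18×10 + 17×15 + 12×40 + 9×10 = 1005.

1005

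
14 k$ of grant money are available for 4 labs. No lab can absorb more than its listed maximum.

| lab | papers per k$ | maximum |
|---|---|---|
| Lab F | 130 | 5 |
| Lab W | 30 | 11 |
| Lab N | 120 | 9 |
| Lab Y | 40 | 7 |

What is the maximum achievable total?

Order the labs by papers per k$: Lab F 130 > Lab N 120 > Lab Y 40 > Lab W 30.
Give Lab F 5 to hit its cap of 5 → 9 left.
Lab N: +9 to 9 (cap) → 0 left.
Total = 130×5 + 120×9 = 1730.

1730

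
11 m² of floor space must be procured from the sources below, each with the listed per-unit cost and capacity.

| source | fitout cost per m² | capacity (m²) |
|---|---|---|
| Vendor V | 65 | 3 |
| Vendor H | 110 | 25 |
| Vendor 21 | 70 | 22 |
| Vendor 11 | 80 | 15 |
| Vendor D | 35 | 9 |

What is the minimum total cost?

445

Fill from the cheapest source first.
Vendor D (35): use full 9 — 2 m² to go.
Take 2 from Vendor V at 65 to finish.
Vendor 21, Vendor 11, Vendor H: unused.
Cost = 9×35 + 2×65 = 445.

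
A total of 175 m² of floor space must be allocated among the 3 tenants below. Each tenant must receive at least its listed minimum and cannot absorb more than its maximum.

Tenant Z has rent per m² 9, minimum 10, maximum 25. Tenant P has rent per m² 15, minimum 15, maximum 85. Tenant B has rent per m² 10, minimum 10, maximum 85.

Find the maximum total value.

Meeting every minimum uses 10+15+10 = 35 m², leaving 140.
Rank by rent per m²: Tenant P 15 > Tenant B 10 > Tenant Z 9.
Tenant P: +70 to 85 (cap) — 70 left.
Only 70 left; Tenant B takes them to reach 80.
Total = 9×10 + 15×85 + 10×80 = 2165.

2165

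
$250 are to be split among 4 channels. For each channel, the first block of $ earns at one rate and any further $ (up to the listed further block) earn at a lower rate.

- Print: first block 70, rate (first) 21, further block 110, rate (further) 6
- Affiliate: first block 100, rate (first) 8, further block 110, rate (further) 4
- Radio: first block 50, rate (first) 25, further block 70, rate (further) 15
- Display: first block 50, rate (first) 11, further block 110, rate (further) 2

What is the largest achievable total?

Rank every tier by rate: Radio/T1 25 > Print/T1 21 > Radio/T2 15 > Display/T1 11 > Affiliate/T1 8 > Print/T2 6 > Affiliate/T2 4 > Display/T2 2.
Radio/T1 (25): +50 — 200 left.
Fill Print T1 block (70 at 21) — 130 left.
Fill Radio T2 block (70 at 15) — 60 left.
Display T1 at 11: fill all 50 — 10 left.
Affiliate T1 at 8: only 10 left, fill 10.
Total = 25×50 + 21×70 + 15×70 + 11×50 + 8×10 = 4400.

4400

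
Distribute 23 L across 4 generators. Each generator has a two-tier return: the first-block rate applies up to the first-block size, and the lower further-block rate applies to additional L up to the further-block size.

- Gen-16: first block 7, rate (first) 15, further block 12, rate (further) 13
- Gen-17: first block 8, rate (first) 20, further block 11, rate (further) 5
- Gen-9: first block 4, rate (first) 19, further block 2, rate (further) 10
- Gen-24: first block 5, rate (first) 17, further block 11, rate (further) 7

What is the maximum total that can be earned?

411

Order all 8 blocks by rate: Gen-17/first 20 > Gen-9/first 19 > Gen-24/first 17 > Gen-16/first 15 > Gen-16/second 13 > Gen-9/second 10 > Gen-24/second 7 > Gen-17/second 5.
Fill Gen-17 first block (8 at 20) ; 15 left.
Gen-9/first (19): +4 ; 11 left.
Gen-24 first at 17: fill all 5 ; 6 left.
Gen-16 first at 15: only 6 left, fill 6.
Total = 20×8 + 19×4 + 17×5 + 15×6 = 411.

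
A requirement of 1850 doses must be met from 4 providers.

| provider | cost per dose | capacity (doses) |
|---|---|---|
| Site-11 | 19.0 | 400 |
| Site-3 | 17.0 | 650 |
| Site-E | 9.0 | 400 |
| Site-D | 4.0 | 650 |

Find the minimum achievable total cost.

Cheapest first:
Site-D (4.0): use full 650 ; 1200 doses to go.
Site-E (9.0): use full 400 ; 800 doses to go.
Site-3 (17.0): use full 650 ; 150 doses to go.
Take 150 from Site-11 at 19.0 to finish.
Cost = 650×4.0 + 400×9.0 + 650×17.0 + 150×19.0 = 20100.

20100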